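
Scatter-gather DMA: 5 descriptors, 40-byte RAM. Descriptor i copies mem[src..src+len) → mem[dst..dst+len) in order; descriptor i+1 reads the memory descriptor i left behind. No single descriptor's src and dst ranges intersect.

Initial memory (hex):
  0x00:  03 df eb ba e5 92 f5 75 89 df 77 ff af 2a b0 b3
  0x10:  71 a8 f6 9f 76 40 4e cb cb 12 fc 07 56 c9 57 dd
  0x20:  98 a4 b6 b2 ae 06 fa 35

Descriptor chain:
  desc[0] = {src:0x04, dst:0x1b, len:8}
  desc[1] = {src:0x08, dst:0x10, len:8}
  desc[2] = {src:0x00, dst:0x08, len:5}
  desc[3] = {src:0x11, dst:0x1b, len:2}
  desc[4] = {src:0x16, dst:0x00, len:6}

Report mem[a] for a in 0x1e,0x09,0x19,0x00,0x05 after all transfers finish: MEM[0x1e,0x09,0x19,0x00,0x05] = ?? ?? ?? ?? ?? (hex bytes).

[0] 0x04->0x1b len=8 : e5 92 f5 75 89 df 77 ff
[1] 0x08->0x10 len=8 : 89 df 77 ff af 2a b0 b3
[2] 0x00->0x08 len=5 : 03 df eb ba e5
[3] 0x11->0x1b len=2 : df 77
[4] 0x16->0x00 len=6 : b0 b3 cb 12 fc df
query mem[0x1e]=0x75, mem[0x09]=0xdf, mem[0x19]=0x12, mem[0x00]=0xb0, mem[0x05]=0xdf

MEM[0x1e,0x09,0x19,0x00,0x05] = 75 df 12 b0 df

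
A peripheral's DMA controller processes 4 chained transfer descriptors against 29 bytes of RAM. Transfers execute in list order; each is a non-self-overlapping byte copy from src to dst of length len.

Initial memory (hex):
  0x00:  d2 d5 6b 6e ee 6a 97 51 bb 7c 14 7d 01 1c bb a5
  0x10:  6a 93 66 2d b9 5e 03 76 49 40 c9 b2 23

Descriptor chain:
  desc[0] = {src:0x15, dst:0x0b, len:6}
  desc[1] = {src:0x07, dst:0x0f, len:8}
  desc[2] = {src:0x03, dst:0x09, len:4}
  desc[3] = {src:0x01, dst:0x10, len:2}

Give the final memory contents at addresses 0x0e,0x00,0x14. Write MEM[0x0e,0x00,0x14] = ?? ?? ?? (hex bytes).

[0] 0x15->0x0b len=6 : 5e 03 76 49 40 c9
[1] 0x07->0x0f len=8 : 51 bb 7c 14 5e 03 76 49
[2] 0x03->0x09 len=4 : 6e ee 6a 97
[3] 0x01->0x10 len=2 : d5 6b
query mem[0x0e]=0x49, mem[0x00]=0xd2, mem[0x14]=0x03

MEM[0x0e,0x00,0x14] = 49 d2 03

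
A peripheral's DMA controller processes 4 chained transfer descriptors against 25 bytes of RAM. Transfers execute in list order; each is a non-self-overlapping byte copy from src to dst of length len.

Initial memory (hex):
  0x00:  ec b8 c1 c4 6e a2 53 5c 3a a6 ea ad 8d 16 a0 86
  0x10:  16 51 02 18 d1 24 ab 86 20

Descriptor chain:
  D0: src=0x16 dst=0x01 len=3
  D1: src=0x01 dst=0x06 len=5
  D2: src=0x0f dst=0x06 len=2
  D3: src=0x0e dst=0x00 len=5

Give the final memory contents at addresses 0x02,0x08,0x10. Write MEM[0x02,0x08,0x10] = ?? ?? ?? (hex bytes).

MEM[0x02,0x08,0x10] = 16 20 16

[0] 0x16->0x01 len=3 : ab 86 20
[1] 0x01->0x06 len=5 : ab 86 20 6e a2
[2] 0x0f->0x06 len=2 : 86 16
[3] 0x0e->0x00 len=5 : a0 86 16 51 02
query mem[0x02]=0x16, mem[0x08]=0x20, mem[0x10]=0x16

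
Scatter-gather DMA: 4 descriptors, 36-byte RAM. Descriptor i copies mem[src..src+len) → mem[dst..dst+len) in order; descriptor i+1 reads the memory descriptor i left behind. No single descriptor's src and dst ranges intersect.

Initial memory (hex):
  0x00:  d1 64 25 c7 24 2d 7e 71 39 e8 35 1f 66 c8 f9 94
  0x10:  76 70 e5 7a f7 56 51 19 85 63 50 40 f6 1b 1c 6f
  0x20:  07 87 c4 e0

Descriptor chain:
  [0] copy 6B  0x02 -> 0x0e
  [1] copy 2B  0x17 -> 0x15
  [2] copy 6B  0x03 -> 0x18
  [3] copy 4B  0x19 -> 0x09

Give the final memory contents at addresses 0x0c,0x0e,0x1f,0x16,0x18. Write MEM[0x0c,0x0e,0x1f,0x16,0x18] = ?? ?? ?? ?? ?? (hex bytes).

MEM[0x0c,0x0e,0x1f,0x16,0x18] = 71 25 6f 85 c7

  after D0: wrote 6B at 0x0e = 25c7242d7e71
  after D1: wrote 2B at 0x15 = 1985
  after D2: wrote 6B at 0x18 = c7242d7e7139
  after D3: wrote 4B at 0x09 = 242d7e71
query mem[0x0c]=0x71, mem[0x0e]=0x25, mem[0x1f]=0x6f, mem[0x16]=0x85, mem[0x18]=0xc7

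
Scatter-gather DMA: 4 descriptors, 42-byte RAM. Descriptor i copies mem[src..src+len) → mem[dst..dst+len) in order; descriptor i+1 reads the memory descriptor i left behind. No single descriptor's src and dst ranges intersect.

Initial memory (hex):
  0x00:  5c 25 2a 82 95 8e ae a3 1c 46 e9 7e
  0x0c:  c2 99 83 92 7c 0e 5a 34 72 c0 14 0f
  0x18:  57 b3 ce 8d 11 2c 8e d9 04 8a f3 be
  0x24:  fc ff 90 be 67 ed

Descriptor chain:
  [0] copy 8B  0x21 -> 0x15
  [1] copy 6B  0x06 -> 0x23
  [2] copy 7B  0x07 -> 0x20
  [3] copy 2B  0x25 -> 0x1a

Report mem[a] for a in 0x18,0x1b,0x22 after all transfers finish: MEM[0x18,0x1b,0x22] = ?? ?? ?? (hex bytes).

MEM[0x18,0x1b,0x22] = fc 99 46

#0 dst[0x15+8] := {0x8a,0xf3,0xbe,0xfc,0xff,0x90,0xbe,0x67}
#1 dst[0x23+6] := {0xae,0xa3,0x1c,0x46,0xe9,0x7e}
#2 dst[0x20+7] := {0xa3,0x1c,0x46,0xe9,0x7e,0xc2,0x99}
#3 dst[0x1a+2] := {0xc2,0x99}
query mem[0x18]=0xfc, mem[0x1b]=0x99, mem[0x22]=0x46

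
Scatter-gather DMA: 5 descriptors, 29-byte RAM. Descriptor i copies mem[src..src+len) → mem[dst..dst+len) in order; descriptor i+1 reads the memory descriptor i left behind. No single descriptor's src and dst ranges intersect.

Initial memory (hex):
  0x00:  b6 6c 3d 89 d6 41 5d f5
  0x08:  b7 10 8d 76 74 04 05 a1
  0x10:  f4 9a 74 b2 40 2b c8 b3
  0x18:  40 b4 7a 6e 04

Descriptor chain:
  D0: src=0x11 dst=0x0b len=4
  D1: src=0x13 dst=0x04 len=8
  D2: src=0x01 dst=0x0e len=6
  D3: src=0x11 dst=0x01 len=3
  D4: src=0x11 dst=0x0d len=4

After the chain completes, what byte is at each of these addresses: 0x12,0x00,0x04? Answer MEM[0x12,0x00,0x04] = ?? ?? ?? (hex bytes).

#0 dst[0x0b+4] := {0x9a,0x74,0xb2,0x40}
#1 dst[0x04+8] := {0xb2,0x40,0x2b,0xc8,0xb3,0x40,0xb4,0x7a}
#2 dst[0x0e+6] := {0x6c,0x3d,0x89,0xb2,0x40,0x2b}
#3 dst[0x01+3] := {0xb2,0x40,0x2b}
#4 dst[0x0d+4] := {0xb2,0x40,0x2b,0x40}
query mem[0x12]=0x40, mem[0x00]=0xb6, mem[0x04]=0xb2

MEM[0x12,0x00,0x04] = 40 b6 b2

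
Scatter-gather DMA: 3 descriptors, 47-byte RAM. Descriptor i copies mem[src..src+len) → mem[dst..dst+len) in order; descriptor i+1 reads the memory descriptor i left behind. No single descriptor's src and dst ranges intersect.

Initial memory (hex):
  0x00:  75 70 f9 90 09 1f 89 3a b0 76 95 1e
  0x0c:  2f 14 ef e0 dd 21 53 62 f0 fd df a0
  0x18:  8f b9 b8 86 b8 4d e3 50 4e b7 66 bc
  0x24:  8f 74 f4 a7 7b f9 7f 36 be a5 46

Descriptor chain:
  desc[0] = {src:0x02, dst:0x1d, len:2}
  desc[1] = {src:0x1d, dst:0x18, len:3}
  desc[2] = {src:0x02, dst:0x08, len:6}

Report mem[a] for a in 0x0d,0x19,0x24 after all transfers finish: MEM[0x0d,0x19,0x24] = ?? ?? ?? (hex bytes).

MEM[0x0d,0x19,0x24] = 3a 90 8f

D0: mem[0x1d..0x1e] <- [f9 90]
D1: mem[0x18..0x1a] <- [f9 90 50]
D2: mem[0x08..0x0d] <- [f9 90 09 1f 89 3a]
query mem[0x0d]=0x3a, mem[0x19]=0x90, mem[0x24]=0x8f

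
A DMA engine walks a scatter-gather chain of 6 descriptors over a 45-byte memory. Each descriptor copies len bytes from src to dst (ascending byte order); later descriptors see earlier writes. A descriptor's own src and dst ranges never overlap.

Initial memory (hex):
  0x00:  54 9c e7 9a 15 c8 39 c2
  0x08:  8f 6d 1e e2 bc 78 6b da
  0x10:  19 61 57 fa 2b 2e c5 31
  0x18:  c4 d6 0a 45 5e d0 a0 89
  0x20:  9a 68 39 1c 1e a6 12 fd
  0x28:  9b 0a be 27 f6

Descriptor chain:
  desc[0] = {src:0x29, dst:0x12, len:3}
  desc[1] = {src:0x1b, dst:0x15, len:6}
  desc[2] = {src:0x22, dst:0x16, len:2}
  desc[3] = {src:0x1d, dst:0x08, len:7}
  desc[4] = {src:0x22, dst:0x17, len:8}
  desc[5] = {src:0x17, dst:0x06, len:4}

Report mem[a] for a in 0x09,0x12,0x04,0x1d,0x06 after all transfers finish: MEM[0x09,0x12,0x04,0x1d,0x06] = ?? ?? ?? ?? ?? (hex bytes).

MEM[0x09,0x12,0x04,0x1d,0x06] = a6 0a 15 9b 39

[0] 0x29->0x12 len=3 : 0a be 27
[1] 0x1b->0x15 len=6 : 45 5e d0 a0 89 9a
[2] 0x22->0x16 len=2 : 39 1c
[3] 0x1d->0x08 len=7 : d0 a0 89 9a 68 39 1c
[4] 0x22->0x17 len=8 : 39 1c 1e a6 12 fd 9b 0a
[5] 0x17->0x06 len=4 : 39 1c 1e a6
query mem[0x09]=0xa6, mem[0x12]=0x0a, mem[0x04]=0x15, mem[0x1d]=0x9b, mem[0x06]=0x39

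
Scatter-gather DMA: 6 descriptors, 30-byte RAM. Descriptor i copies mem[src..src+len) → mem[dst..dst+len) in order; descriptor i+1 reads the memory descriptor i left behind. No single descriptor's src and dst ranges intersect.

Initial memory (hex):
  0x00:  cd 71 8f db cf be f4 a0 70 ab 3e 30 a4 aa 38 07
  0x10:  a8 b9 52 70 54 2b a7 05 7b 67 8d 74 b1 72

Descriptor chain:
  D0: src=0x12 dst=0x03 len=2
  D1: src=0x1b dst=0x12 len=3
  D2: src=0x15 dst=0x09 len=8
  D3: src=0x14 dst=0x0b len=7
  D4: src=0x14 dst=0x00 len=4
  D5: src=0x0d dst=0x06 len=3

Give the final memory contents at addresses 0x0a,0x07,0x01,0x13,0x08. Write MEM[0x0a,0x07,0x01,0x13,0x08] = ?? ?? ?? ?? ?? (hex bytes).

MEM[0x0a,0x07,0x01,0x13,0x08] = a7 05 2b b1 7b

#0 dst[0x03+2] := {0x52,0x70}
#1 dst[0x12+3] := {0x74,0xb1,0x72}
#2 dst[0x09+8] := {0x2b,0xa7,0x05,0x7b,0x67,0x8d,0x74,0xb1}
#3 dst[0x0b+7] := {0x72,0x2b,0xa7,0x05,0x7b,0x67,0x8d}
#4 dst[0x00+4] := {0x72,0x2b,0xa7,0x05}
#5 dst[0x06+3] := {0xa7,0x05,0x7b}
query mem[0x0a]=0xa7, mem[0x07]=0x05, mem[0x01]=0x2b, mem[0x13]=0xb1, mem[0x08]=0x7b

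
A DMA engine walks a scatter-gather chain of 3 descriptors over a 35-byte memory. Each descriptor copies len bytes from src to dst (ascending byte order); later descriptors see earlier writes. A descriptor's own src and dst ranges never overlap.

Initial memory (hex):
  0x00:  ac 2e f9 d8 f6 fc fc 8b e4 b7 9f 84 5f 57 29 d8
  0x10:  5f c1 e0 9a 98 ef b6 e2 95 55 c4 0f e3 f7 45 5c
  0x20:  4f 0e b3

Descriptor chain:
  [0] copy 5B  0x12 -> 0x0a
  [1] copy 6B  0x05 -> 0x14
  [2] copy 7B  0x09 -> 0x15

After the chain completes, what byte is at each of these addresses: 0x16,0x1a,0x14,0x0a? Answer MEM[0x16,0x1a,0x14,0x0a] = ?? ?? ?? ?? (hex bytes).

[0] 0x12->0x0a len=5 : e0 9a 98 ef b6
[1] 0x05->0x14 len=6 : fc fc 8b e4 b7 e0
[2] 0x09->0x15 len=7 : b7 e0 9a 98 ef b6 d8
query mem[0x16]=0xe0, mem[0x1a]=0xb6, mem[0x14]=0xfc, mem[0x0a]=0xe0

MEM[0x16,0x1a,0x14,0x0a] = e0 b6 fc e0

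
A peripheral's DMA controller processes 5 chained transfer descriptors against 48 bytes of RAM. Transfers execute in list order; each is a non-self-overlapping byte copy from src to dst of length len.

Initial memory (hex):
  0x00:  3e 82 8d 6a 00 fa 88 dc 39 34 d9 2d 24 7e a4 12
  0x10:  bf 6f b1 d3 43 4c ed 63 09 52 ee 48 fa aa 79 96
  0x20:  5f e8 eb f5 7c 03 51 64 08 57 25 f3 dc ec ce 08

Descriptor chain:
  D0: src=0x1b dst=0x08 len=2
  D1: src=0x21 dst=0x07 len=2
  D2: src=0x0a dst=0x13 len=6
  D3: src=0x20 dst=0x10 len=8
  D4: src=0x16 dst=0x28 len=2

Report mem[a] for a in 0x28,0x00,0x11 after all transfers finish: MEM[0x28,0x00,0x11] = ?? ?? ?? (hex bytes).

#0 dst[0x08+2] := {0x48,0xfa}
#1 dst[0x07+2] := {0xe8,0xeb}
#2 dst[0x13+6] := {0xd9,0x2d,0x24,0x7e,0xa4,0x12}
#3 dst[0x10+8] := {0x5f,0xe8,0xeb,0xf5,0x7c,0x03,0x51,0x64}
#4 dst[0x28+2] := {0x51,0x64}
query mem[0x28]=0x51, mem[0x00]=0x3e, mem[0x11]=0xe8

MEM[0x28,0x00,0x11] = 51 3e e8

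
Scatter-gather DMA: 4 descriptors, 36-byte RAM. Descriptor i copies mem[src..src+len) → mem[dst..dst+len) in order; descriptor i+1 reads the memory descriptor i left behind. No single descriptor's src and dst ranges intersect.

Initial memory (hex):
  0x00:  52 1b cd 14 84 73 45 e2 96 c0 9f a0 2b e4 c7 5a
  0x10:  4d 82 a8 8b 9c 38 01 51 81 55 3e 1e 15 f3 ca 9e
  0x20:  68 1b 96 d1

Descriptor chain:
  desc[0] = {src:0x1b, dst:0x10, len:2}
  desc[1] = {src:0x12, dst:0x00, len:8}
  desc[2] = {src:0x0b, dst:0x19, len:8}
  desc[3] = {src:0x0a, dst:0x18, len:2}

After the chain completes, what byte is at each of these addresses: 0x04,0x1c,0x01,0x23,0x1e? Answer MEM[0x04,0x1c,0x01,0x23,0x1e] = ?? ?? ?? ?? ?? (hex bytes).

MEM[0x04,0x1c,0x01,0x23,0x1e] = 01 c7 8b d1 1e

#0 dst[0x10+2] := {0x1e,0x15}
#1 dst[0x00+8] := {0xa8,0x8b,0x9c,0x38,0x01,0x51,0x81,0x55}
#2 dst[0x19+8] := {0xa0,0x2b,0xe4,0xc7,0x5a,0x1e,0x15,0xa8}
#3 dst[0x18+2] := {0x9f,0xa0}
query mem[0x04]=0x01, mem[0x1c]=0xc7, mem[0x01]=0x8b, mem[0x23]=0xd1, mem[0x1e]=0x1e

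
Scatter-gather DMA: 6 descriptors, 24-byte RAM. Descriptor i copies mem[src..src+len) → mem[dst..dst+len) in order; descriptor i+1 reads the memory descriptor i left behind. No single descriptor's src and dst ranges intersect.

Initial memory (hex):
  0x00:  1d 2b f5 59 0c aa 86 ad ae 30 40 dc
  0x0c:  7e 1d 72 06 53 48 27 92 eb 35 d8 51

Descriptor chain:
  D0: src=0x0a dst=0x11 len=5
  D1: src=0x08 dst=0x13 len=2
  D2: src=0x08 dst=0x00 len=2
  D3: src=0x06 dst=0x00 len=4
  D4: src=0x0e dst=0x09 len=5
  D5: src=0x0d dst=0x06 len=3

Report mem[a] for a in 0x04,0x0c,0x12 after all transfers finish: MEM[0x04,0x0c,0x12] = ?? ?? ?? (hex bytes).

D0: mem[0x11..0x15] <- [40 dc 7e 1d 72]
D1: mem[0x13..0x14] <- [ae 30]
D2: mem[0x00..0x01] <- [ae 30]
D3: mem[0x00..0x03] <- [86 ad ae 30]
D4: mem[0x09..0x0d] <- [72 06 53 40 dc]
D5: mem[0x06..0x08] <- [dc 72 06]
query mem[0x04]=0x0c, mem[0x0c]=0x40, mem[0x12]=0xdc

MEM[0x04,0x0c,0x12] = 0c 40 dc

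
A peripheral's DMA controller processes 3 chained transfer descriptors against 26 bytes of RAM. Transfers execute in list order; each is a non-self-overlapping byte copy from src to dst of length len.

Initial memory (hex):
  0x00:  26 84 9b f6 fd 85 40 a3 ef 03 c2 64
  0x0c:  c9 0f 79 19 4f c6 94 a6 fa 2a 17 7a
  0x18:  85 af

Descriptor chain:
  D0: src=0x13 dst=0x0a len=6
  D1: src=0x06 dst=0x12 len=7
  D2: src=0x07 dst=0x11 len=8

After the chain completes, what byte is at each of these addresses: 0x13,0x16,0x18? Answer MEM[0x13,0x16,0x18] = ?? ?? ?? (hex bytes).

  after D0: wrote 6B at 0x0a = a6fa2a177a85
  after D1: wrote 7B at 0x12 = 40a3ef03a6fa2a
  after D2: wrote 8B at 0x11 = a3ef03a6fa2a177a
query mem[0x13]=0x03, mem[0x16]=0x2a, mem[0x18]=0x7a

MEM[0x13,0x16,0x18] = 03 2a 7a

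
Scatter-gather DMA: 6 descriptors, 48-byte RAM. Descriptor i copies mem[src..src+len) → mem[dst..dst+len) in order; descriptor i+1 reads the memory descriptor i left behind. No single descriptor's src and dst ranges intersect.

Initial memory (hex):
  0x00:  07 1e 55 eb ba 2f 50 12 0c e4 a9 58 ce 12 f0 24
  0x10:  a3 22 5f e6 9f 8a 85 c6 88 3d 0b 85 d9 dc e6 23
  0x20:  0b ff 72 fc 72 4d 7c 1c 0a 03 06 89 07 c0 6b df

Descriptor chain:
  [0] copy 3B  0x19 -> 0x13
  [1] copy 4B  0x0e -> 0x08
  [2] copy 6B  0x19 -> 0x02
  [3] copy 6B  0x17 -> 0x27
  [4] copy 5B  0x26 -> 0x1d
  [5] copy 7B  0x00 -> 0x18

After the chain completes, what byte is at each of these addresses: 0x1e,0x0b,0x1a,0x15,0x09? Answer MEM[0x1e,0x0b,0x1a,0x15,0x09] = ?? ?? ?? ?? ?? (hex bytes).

MEM[0x1e,0x0b,0x1a,0x15,0x09] = dc 22 3d 85 24

  after D0: wrote 3B at 0x13 = 3d0b85
  after D1: wrote 4B at 0x08 = f024a322
  after D2: wrote 6B at 0x02 = 3d0b85d9dce6
  after D3: wrote 6B at 0x27 = c6883d0b85d9
  after D4: wrote 5B at 0x1d = 7cc6883d0b
  after D5: wrote 7B at 0x18 = 071e3d0b85d9dc
query mem[0x1e]=0xdc, mem[0x0b]=0x22, mem[0x1a]=0x3d, mem[0x15]=0x85, mem[0x09]=0x24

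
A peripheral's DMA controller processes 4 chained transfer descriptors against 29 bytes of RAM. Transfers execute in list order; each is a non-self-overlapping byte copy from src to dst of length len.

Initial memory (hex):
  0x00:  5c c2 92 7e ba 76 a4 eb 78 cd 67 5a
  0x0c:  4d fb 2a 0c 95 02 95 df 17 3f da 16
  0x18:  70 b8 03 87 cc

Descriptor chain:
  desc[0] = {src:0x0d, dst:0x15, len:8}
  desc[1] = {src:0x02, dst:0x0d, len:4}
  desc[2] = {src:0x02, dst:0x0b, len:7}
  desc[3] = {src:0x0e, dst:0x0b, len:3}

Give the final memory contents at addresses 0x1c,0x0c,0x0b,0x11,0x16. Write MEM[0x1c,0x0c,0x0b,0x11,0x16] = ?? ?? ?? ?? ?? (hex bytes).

[0] 0x0d->0x15 len=8 : fb 2a 0c 95 02 95 df 17
[1] 0x02->0x0d len=4 : 92 7e ba 76
[2] 0x02->0x0b len=7 : 92 7e ba 76 a4 eb 78
[3] 0x0e->0x0b len=3 : 76 a4 eb
query mem[0x1c]=0x17, mem[0x0c]=0xa4, mem[0x0b]=0x76, mem[0x11]=0x78, mem[0x16]=0x2a

MEM[0x1c,0x0c,0x0b,0x11,0x16] = 17 a4 76 78 2a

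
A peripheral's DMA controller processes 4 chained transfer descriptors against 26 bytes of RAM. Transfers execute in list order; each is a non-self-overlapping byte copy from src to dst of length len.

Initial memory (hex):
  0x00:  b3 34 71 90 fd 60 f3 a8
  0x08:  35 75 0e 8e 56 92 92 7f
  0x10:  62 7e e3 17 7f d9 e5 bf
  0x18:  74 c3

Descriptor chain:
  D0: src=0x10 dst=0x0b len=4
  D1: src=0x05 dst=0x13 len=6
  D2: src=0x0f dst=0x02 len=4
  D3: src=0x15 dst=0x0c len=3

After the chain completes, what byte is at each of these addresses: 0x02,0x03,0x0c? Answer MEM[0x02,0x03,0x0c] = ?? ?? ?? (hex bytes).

D0: mem[0x0b..0x0e] <- [62 7e e3 17]
D1: mem[0x13..0x18] <- [60 f3 a8 35 75 0e]
D2: mem[0x02..0x05] <- [7f 62 7e e3]
D3: mem[0x0c..0x0e] <- [a8 35 75]
query mem[0x02]=0x7f, mem[0x03]=0x62, mem[0x0c]=0xa8

MEM[0x02,0x03,0x0c] = 7f 62 a8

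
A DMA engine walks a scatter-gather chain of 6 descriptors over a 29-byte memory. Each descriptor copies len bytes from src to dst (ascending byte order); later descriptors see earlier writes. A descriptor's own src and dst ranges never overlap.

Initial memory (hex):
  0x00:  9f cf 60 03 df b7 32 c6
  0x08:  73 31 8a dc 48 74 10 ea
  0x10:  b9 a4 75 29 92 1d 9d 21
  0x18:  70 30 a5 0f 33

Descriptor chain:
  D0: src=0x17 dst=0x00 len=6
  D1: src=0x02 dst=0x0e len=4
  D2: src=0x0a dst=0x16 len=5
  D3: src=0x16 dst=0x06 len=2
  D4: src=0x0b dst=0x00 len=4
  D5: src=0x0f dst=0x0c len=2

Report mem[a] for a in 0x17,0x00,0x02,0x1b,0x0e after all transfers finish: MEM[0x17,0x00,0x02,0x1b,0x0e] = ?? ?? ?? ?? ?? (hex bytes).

MEM[0x17,0x00,0x02,0x1b,0x0e] = dc dc 74 0f 30

[0] 0x17->0x00 len=6 : 21 70 30 a5 0f 33
[1] 0x02->0x0e len=4 : 30 a5 0f 33
[2] 0x0a->0x16 len=5 : 8a dc 48 74 30
[3] 0x16->0x06 len=2 : 8a dc
[4] 0x0b->0x00 len=4 : dc 48 74 30
[5] 0x0f->0x0c len=2 : a5 0f
query mem[0x17]=0xdc, mem[0x00]=0xdc, mem[0x02]=0x74, mem[0x1b]=0x0f, mem[0x0e]=0x30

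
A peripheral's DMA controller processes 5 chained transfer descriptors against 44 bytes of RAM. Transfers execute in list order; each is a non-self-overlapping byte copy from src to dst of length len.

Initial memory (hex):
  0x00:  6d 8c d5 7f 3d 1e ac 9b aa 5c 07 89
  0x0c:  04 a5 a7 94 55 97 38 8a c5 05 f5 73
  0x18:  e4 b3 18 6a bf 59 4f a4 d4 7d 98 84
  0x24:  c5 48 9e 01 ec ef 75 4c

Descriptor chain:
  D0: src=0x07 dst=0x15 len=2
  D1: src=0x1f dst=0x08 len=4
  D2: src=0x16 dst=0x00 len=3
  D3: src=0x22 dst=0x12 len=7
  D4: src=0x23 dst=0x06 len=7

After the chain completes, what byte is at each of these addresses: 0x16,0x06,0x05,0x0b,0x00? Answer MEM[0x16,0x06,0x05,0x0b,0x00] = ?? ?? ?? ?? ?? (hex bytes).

MEM[0x16,0x06,0x05,0x0b,0x00] = 9e 84 1e ec aa

  after D0: wrote 2B at 0x15 = 9baa
  after D1: wrote 4B at 0x08 = a4d47d98
  after D2: wrote 3B at 0x00 = aa73e4
  after D3: wrote 7B at 0x12 = 9884c5489e01ec
  after D4: wrote 7B at 0x06 = 84c5489e01ecef
query mem[0x16]=0x9e, mem[0x06]=0x84, mem[0x05]=0x1e, mem[0x0b]=0xec, mem[0x00]=0xaa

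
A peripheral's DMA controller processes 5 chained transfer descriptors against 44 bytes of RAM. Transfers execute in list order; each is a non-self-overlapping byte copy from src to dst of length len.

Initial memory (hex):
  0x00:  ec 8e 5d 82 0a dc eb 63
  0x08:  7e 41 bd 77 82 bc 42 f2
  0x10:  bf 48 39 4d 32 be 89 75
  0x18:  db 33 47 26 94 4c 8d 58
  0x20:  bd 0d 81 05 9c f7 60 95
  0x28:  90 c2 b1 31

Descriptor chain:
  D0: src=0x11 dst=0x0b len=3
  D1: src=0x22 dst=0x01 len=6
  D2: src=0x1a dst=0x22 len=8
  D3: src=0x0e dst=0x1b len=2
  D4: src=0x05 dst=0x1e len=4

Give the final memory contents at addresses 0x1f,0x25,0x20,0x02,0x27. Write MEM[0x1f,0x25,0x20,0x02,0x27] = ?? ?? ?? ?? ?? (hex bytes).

MEM[0x1f,0x25,0x20,0x02,0x27] = 95 4c 63 05 58

D0: mem[0x0b..0x0d] <- [48 39 4d]
D1: mem[0x01..0x06] <- [81 05 9c f7 60 95]
D2: mem[0x22..0x29] <- [47 26 94 4c 8d 58 bd 0d]
D3: mem[0x1b..0x1c] <- [42 f2]
D4: mem[0x1e..0x21] <- [60 95 63 7e]
query mem[0x1f]=0x95, mem[0x25]=0x4c, mem[0x20]=0x63, mem[0x02]=0x05, mem[0x27]=0x58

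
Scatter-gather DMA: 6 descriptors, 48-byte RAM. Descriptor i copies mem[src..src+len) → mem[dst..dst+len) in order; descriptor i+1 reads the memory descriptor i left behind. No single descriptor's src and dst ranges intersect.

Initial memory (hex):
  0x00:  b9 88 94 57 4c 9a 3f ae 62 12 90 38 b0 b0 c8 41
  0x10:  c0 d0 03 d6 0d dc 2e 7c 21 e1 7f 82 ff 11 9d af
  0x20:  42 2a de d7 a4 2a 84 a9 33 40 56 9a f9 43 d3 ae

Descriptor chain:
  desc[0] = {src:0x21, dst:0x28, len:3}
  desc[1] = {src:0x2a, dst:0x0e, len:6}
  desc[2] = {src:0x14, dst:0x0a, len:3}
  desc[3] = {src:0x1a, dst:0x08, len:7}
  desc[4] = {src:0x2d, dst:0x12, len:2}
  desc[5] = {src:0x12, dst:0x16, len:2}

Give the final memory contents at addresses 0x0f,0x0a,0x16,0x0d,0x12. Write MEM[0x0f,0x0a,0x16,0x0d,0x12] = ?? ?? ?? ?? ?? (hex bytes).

MEM[0x0f,0x0a,0x16,0x0d,0x12] = 9a ff 43 af 43

[0] 0x21->0x28 len=3 : 2a de d7
[1] 0x2a->0x0e len=6 : d7 9a f9 43 d3 ae
[2] 0x14->0x0a len=3 : 0d dc 2e
[3] 0x1a->0x08 len=7 : 7f 82 ff 11 9d af 42
[4] 0x2d->0x12 len=2 : 43 d3
[5] 0x12->0x16 len=2 : 43 d3
query mem[0x0f]=0x9a, mem[0x0a]=0xff, mem[0x16]=0x43, mem[0x0d]=0xaf, mem[0x12]=0x43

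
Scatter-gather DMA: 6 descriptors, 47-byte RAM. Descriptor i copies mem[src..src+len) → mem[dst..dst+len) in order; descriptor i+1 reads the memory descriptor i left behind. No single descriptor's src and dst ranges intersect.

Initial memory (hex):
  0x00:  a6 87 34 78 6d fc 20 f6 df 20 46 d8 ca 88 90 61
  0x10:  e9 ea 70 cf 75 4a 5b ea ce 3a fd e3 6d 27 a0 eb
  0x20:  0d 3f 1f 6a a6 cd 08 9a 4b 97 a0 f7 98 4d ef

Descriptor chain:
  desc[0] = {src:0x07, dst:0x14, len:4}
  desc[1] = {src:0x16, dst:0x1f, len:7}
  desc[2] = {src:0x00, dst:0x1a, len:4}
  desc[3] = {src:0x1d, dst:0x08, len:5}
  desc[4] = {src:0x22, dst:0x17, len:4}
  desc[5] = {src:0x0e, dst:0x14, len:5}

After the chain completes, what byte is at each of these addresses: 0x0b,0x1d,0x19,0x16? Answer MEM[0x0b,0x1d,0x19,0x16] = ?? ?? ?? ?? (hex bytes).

MEM[0x0b,0x1d,0x19,0x16] = 46 78 e3 e9

  after D0: wrote 4B at 0x14 = f6df2046
  after D1: wrote 7B at 0x1f = 2046ce3afde36d
  after D2: wrote 4B at 0x1a = a6873478
  after D3: wrote 5B at 0x08 = 78a02046ce
  after D4: wrote 4B at 0x17 = 3afde36d
  after D5: wrote 5B at 0x14 = 9061e9ea70
query mem[0x0b]=0x46, mem[0x1d]=0x78, mem[0x19]=0xe3, mem[0x16]=0xe9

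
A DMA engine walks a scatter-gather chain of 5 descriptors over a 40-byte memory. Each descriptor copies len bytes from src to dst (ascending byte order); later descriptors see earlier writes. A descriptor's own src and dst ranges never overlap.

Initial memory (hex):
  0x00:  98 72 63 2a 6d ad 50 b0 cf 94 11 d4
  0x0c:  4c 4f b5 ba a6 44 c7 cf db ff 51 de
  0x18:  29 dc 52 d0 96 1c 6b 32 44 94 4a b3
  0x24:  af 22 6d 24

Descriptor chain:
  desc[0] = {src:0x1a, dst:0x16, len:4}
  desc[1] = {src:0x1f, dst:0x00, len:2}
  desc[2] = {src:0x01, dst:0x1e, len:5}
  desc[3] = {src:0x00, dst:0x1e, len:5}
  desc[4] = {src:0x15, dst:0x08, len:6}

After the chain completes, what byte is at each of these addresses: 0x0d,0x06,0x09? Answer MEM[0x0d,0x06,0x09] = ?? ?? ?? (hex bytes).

#0 dst[0x16+4] := {0x52,0xd0,0x96,0x1c}
#1 dst[0x00+2] := {0x32,0x44}
#2 dst[0x1e+5] := {0x44,0x63,0x2a,0x6d,0xad}
#3 dst[0x1e+5] := {0x32,0x44,0x63,0x2a,0x6d}
#4 dst[0x08+6] := {0xff,0x52,0xd0,0x96,0x1c,0x52}
query mem[0x0d]=0x52, mem[0x06]=0x50, mem[0x09]=0x52

MEM[0x0d,0x06,0x09] = 52 50 52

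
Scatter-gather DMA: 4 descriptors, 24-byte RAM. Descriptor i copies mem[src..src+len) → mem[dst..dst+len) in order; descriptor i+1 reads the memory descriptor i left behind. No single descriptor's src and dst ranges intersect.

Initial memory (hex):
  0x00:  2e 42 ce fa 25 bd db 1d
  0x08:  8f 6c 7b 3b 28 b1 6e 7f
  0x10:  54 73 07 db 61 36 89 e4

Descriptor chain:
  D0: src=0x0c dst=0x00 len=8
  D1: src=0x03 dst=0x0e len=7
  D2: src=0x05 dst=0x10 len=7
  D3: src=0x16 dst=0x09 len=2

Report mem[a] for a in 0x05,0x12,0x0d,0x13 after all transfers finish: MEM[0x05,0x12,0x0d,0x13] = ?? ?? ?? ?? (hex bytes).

MEM[0x05,0x12,0x0d,0x13] = 73 db b1 8f

[0] 0x0c->0x00 len=8 : 28 b1 6e 7f 54 73 07 db
[1] 0x03->0x0e len=7 : 7f 54 73 07 db 8f 6c
[2] 0x05->0x10 len=7 : 73 07 db 8f 6c 7b 3b
[3] 0x16->0x09 len=2 : 3b e4
query mem[0x05]=0x73, mem[0x12]=0xdb, mem[0x0d]=0xb1, mem[0x13]=0x8f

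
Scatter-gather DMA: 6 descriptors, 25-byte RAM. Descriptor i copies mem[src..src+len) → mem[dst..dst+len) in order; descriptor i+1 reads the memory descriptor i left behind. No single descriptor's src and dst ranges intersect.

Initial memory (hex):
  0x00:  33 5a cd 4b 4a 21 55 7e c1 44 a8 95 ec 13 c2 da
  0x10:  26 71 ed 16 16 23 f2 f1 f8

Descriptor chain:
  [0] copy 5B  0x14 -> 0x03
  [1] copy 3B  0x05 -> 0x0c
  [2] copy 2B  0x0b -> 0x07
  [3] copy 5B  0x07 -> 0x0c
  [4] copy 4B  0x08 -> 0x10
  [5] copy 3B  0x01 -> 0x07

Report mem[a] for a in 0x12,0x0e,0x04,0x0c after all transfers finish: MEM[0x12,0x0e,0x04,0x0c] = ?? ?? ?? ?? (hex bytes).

D0: mem[0x03..0x07] <- [16 23 f2 f1 f8]
D1: mem[0x0c..0x0e] <- [f2 f1 f8]
D2: mem[0x07..0x08] <- [95 f2]
D3: mem[0x0c..0x10] <- [95 f2 44 a8 95]
D4: mem[0x10..0x13] <- [f2 44 a8 95]
D5: mem[0x07..0x09] <- [5a cd 16]
query mem[0x12]=0xa8, mem[0x0e]=0x44, mem[0x04]=0x23, mem[0x0c]=0x95

MEM[0x12,0x0e,0x04,0x0c] = a8 44 23 95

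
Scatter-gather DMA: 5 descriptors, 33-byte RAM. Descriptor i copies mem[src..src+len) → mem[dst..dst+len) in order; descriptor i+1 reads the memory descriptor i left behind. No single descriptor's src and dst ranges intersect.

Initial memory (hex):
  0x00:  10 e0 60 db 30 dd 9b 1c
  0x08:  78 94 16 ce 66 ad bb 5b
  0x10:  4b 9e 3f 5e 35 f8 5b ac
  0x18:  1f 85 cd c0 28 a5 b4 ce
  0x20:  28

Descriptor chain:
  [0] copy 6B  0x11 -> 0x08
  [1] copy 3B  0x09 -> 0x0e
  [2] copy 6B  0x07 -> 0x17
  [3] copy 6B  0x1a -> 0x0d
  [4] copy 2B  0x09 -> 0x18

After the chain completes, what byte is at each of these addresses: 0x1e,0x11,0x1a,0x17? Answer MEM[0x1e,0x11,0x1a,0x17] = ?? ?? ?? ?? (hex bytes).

#0 dst[0x08+6] := {0x9e,0x3f,0x5e,0x35,0xf8,0x5b}
#1 dst[0x0e+3] := {0x3f,0x5e,0x35}
#2 dst[0x17+6] := {0x1c,0x9e,0x3f,0x5e,0x35,0xf8}
#3 dst[0x0d+6] := {0x5e,0x35,0xf8,0xa5,0xb4,0xce}
#4 dst[0x18+2] := {0x3f,0x5e}
query mem[0x1e]=0xb4, mem[0x11]=0xb4, mem[0x1a]=0x5e, mem[0x17]=0x1c

MEM[0x1e,0x11,0x1a,0x17] = b4 b4 5e 1c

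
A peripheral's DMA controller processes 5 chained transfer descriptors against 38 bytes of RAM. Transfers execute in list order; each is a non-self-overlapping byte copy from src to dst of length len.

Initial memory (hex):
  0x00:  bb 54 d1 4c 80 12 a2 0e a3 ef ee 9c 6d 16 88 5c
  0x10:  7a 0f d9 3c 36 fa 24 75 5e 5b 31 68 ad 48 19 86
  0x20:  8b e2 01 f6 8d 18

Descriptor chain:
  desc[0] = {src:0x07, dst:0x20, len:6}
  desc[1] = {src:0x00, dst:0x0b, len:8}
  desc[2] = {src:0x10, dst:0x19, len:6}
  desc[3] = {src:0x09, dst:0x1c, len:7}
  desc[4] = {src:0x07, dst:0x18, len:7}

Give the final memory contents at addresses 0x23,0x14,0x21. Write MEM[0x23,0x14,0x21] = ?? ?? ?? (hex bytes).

#0 dst[0x20+6] := {0x0e,0xa3,0xef,0xee,0x9c,0x6d}
#1 dst[0x0b+8] := {0xbb,0x54,0xd1,0x4c,0x80,0x12,0xa2,0x0e}
#2 dst[0x19+6] := {0x12,0xa2,0x0e,0x3c,0x36,0xfa}
#3 dst[0x1c+7] := {0xef,0xee,0xbb,0x54,0xd1,0x4c,0x80}
#4 dst[0x18+7] := {0x0e,0xa3,0xef,0xee,0xbb,0x54,0xd1}
query mem[0x23]=0xee, mem[0x14]=0x36, mem[0x21]=0x4c

MEM[0x23,0x14,0x21] = ee 36 4c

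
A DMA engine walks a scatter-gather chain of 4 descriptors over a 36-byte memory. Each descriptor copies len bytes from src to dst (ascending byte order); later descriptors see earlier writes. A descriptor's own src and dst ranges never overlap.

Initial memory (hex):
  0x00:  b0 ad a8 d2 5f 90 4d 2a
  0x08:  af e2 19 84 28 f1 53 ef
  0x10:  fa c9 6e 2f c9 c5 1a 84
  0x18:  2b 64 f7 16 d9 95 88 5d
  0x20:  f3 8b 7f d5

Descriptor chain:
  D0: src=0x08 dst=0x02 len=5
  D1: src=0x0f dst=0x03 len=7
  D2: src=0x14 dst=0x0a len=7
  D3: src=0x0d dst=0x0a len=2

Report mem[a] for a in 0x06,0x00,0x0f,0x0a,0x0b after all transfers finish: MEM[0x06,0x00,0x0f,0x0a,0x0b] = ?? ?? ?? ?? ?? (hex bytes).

MEM[0x06,0x00,0x0f,0x0a,0x0b] = 6e b0 64 84 2b

D0: mem[0x02..0x06] <- [af e2 19 84 28]
D1: mem[0x03..0x09] <- [ef fa c9 6e 2f c9 c5]
D2: mem[0x0a..0x10] <- [c9 c5 1a 84 2b 64 f7]
D3: mem[0x0a..0x0b] <- [84 2b]
query mem[0x06]=0x6e, mem[0x00]=0xb0, mem[0x0f]=0x64, mem[0x0a]=0x84, mem[0x0b]=0x2b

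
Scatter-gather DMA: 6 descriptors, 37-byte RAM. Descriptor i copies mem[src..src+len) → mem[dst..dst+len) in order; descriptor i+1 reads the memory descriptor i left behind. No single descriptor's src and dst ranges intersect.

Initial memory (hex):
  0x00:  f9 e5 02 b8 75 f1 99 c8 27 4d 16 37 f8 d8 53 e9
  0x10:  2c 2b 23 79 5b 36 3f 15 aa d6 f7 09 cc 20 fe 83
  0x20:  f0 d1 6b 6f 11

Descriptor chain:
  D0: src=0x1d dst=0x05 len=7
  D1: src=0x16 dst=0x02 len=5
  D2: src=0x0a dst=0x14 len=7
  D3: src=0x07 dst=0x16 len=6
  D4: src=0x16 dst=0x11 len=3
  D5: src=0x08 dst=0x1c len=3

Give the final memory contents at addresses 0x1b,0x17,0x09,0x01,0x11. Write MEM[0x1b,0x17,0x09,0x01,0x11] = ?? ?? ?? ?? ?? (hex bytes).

MEM[0x1b,0x17,0x09,0x01,0x11] = f8 f0 d1 e5 83

  after D0: wrote 7B at 0x05 = 20fe83f0d16b6f
  after D1: wrote 5B at 0x02 = 3f15aad6f7
  after D2: wrote 7B at 0x14 = 6b6ff8d853e92c
  after D3: wrote 6B at 0x16 = 83f0d16b6ff8
  after D4: wrote 3B at 0x11 = 83f0d1
  after D5: wrote 3B at 0x1c = f0d16b
query mem[0x1b]=0xf8, mem[0x17]=0xf0, mem[0x09]=0xd1, mem[0x01]=0xe5, mem[0x11]=0x83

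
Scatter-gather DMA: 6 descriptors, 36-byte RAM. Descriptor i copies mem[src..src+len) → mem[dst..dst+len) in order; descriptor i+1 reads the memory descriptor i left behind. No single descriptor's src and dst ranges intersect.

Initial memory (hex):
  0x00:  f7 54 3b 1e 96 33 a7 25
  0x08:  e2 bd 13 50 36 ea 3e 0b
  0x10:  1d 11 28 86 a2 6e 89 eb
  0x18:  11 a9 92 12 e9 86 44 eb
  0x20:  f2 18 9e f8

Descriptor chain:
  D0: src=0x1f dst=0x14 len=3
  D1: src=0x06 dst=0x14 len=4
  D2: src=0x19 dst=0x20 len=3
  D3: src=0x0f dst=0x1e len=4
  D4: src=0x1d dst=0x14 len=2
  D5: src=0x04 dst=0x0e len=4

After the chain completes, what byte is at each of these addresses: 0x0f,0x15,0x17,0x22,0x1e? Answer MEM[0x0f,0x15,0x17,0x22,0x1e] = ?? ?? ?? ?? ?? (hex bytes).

MEM[0x0f,0x15,0x17,0x22,0x1e] = 33 0b bd 12 0b

  after D0: wrote 3B at 0x14 = ebf218
  after D1: wrote 4B at 0x14 = a725e2bd
  after D2: wrote 3B at 0x20 = a99212
  after D3: wrote 4B at 0x1e = 0b1d1128
  after D4: wrote 2B at 0x14 = 860b
  after D5: wrote 4B at 0x0e = 9633a725
query mem[0x0f]=0x33, mem[0x15]=0x0b, mem[0x17]=0xbd, mem[0x22]=0x12, mem[0x1e]=0x0b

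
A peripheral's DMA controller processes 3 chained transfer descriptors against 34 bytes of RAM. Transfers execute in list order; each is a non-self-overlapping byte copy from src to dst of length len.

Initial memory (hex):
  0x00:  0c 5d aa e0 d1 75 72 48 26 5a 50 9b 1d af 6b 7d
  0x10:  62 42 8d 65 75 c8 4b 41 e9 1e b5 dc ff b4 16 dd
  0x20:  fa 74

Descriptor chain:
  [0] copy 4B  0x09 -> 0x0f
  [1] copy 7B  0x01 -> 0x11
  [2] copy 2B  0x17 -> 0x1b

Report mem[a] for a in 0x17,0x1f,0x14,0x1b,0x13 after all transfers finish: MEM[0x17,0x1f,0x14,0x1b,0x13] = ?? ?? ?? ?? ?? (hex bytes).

#0 dst[0x0f+4] := {0x5a,0x50,0x9b,0x1d}
#1 dst[0x11+7] := {0x5d,0xaa,0xe0,0xd1,0x75,0x72,0x48}
#2 dst[0x1b+2] := {0x48,0xe9}
query mem[0x17]=0x48, mem[0x1f]=0xdd, mem[0x14]=0xd1, mem[0x1b]=0x48, mem[0x13]=0xe0

MEM[0x17,0x1f,0x14,0x1b,0x13] = 48 dd d1 48 e0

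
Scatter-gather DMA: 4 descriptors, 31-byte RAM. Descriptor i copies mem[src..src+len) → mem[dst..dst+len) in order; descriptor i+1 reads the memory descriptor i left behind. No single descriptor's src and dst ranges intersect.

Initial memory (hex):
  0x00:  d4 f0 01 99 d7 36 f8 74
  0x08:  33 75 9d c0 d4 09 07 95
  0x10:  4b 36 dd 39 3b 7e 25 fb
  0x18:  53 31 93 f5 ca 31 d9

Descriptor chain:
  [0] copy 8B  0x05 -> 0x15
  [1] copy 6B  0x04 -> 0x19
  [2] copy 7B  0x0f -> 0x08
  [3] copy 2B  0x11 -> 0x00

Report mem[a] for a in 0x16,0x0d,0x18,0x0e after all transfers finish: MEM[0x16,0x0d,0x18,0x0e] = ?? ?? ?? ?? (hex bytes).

MEM[0x16,0x0d,0x18,0x0e] = f8 3b 33 36

  after D0: wrote 8B at 0x15 = 36f87433759dc0d4
  after D1: wrote 6B at 0x19 = d736f8743375
  after D2: wrote 7B at 0x08 = 954b36dd393b36
  after D3: wrote 2B at 0x00 = 36dd
query mem[0x16]=0xf8, mem[0x0d]=0x3b, mem[0x18]=0x33, mem[0x0e]=0x36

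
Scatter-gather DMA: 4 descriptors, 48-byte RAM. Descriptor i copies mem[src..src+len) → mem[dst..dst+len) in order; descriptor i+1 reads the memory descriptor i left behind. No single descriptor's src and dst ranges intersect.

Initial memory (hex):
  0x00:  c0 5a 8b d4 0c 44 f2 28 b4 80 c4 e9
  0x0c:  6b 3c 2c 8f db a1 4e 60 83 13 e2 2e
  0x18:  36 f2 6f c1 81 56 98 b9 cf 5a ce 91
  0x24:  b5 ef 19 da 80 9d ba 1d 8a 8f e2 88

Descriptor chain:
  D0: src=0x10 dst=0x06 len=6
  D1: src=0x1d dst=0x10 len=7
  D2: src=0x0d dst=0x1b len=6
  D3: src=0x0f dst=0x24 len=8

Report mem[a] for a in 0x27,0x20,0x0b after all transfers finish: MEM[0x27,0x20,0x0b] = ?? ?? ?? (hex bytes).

#0 dst[0x06+6] := {0xdb,0xa1,0x4e,0x60,0x83,0x13}
#1 dst[0x10+7] := {0x56,0x98,0xb9,0xcf,0x5a,0xce,0x91}
#2 dst[0x1b+6] := {0x3c,0x2c,0x8f,0x56,0x98,0xb9}
#3 dst[0x24+8] := {0x8f,0x56,0x98,0xb9,0xcf,0x5a,0xce,0x91}
query mem[0x27]=0xb9, mem[0x20]=0xb9, mem[0x0b]=0x13

MEM[0x27,0x20,0x0b] = b9 b9 13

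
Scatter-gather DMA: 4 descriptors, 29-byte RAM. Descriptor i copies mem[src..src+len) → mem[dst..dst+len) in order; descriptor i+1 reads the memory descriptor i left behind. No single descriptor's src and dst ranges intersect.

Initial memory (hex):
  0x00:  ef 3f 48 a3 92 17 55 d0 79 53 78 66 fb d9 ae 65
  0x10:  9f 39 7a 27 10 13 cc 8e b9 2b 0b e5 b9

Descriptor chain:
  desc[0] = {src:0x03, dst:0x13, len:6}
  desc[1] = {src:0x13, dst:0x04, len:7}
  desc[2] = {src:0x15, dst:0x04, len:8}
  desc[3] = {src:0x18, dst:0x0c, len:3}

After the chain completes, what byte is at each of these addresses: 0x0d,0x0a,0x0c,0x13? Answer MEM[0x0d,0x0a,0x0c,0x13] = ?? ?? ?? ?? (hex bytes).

MEM[0x0d,0x0a,0x0c,0x13] = 2b e5 79 a3

  after D0: wrote 6B at 0x13 = a3921755d079
  after D1: wrote 7B at 0x04 = a3921755d0792b
  after D2: wrote 8B at 0x04 = 1755d0792b0be5b9
  after D3: wrote 3B at 0x0c = 792b0b
query mem[0x0d]=0x2b, mem[0x0a]=0xe5, mem[0x0c]=0x79, mem[0x13]=0xa3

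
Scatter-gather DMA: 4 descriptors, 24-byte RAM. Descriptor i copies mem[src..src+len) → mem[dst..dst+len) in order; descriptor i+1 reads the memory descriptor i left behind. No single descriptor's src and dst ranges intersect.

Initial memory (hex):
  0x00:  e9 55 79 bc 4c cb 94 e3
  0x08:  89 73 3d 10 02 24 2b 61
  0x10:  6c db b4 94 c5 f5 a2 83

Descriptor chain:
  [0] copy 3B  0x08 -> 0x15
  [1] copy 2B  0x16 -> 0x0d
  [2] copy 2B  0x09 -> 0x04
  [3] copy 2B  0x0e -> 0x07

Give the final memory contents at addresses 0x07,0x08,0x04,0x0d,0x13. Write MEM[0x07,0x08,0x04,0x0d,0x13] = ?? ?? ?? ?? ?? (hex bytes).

MEM[0x07,0x08,0x04,0x0d,0x13] = 3d 61 73 73 94

D0: mem[0x15..0x17] <- [89 73 3d]
D1: mem[0x0d..0x0e] <- [73 3d]
D2: mem[0x04..0x05] <- [73 3d]
D3: mem[0x07..0x08] <- [3d 61]
query mem[0x07]=0x3d, mem[0x08]=0x61, mem[0x04]=0x73, mem[0x0d]=0x73, mem[0x13]=0x94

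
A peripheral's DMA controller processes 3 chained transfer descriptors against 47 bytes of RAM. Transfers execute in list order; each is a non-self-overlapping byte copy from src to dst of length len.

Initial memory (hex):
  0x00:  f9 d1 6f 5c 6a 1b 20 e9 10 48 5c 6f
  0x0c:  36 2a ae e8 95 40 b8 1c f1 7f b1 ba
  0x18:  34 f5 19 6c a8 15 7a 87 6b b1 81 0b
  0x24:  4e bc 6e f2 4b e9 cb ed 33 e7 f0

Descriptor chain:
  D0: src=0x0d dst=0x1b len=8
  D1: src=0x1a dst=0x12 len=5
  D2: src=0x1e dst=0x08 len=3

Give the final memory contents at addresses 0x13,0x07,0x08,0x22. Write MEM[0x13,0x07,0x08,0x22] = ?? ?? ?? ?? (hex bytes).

MEM[0x13,0x07,0x08,0x22] = 2a e9 95 f1

D0: mem[0x1b..0x22] <- [2a ae e8 95 40 b8 1c f1]
D1: mem[0x12..0x16] <- [19 2a ae e8 95]
D2: mem[0x08..0x0a] <- [95 40 b8]
query mem[0x13]=0x2a, mem[0x07]=0xe9, mem[0x08]=0x95, mem[0x22]=0xf1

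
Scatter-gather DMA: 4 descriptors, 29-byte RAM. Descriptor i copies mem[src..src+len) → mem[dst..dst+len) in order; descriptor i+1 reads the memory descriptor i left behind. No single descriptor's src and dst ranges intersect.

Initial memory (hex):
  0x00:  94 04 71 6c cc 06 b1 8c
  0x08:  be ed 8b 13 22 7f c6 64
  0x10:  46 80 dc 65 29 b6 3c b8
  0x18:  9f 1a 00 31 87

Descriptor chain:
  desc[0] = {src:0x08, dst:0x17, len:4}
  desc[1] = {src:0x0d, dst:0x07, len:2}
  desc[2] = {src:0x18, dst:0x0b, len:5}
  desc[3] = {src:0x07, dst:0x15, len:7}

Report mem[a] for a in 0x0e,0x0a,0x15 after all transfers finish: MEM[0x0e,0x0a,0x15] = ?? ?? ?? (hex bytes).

#0 dst[0x17+4] := {0xbe,0xed,0x8b,0x13}
#1 dst[0x07+2] := {0x7f,0xc6}
#2 dst[0x0b+5] := {0xed,0x8b,0x13,0x31,0x87}
#3 dst[0x15+7] := {0x7f,0xc6,0xed,0x8b,0xed,0x8b,0x13}
query mem[0x0e]=0x31, mem[0x0a]=0x8b, mem[0x15]=0x7f

MEM[0x0e,0x0a,0x15] = 31 8b 7f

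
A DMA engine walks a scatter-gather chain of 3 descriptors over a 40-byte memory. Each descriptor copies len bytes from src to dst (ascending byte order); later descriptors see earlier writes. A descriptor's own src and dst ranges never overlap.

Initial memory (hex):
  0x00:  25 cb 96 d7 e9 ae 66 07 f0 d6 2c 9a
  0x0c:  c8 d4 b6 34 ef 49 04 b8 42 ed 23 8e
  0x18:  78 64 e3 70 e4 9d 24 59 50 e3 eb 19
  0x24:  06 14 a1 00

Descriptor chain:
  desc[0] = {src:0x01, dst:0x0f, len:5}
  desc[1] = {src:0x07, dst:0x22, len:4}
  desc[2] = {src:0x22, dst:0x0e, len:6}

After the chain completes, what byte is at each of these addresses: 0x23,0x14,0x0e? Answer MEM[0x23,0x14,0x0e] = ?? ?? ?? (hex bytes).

MEM[0x23,0x14,0x0e] = f0 42 07

[0] 0x01->0x0f len=5 : cb 96 d7 e9 ae
[1] 0x07->0x22 len=4 : 07 f0 d6 2c
[2] 0x22->0x0e len=6 : 07 f0 d6 2c a1 00
query mem[0x23]=0xf0, mem[0x14]=0x42, mem[0x0e]=0x07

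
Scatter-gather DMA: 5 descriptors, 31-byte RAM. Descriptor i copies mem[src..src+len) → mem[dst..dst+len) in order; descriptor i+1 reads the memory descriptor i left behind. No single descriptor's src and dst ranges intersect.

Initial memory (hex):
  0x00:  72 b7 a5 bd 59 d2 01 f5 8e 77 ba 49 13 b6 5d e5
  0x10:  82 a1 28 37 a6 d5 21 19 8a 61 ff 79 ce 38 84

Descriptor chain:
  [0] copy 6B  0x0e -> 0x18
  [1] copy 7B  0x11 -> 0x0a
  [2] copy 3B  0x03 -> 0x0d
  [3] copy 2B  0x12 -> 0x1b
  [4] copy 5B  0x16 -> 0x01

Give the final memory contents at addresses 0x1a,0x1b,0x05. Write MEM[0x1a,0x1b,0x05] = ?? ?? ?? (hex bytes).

#0 dst[0x18+6] := {0x5d,0xe5,0x82,0xa1,0x28,0x37}
#1 dst[0x0a+7] := {0xa1,0x28,0x37,0xa6,0xd5,0x21,0x19}
#2 dst[0x0d+3] := {0xbd,0x59,0xd2}
#3 dst[0x1b+2] := {0x28,0x37}
#4 dst[0x01+5] := {0x21,0x19,0x5d,0xe5,0x82}
query mem[0x1a]=0x82, mem[0x1b]=0x28, mem[0x05]=0x82

MEM[0x1a,0x1b,0x05] = 82 28 82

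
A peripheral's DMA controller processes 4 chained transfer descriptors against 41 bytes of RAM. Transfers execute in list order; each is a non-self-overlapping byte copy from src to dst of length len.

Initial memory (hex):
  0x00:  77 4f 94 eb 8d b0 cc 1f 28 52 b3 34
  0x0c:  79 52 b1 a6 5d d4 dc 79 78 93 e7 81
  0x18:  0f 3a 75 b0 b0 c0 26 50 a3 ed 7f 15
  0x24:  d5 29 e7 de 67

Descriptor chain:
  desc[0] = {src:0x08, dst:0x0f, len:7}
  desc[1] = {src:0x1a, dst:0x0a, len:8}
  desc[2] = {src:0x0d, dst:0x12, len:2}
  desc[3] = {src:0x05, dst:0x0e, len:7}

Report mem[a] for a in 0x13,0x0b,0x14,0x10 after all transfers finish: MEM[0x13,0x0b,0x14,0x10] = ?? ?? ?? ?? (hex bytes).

MEM[0x13,0x0b,0x14,0x10] = 75 b0 b0 1f

#0 dst[0x0f+7] := {0x28,0x52,0xb3,0x34,0x79,0x52,0xb1}
#1 dst[0x0a+8] := {0x75,0xb0,0xb0,0xc0,0x26,0x50,0xa3,0xed}
#2 dst[0x12+2] := {0xc0,0x26}
#3 dst[0x0e+7] := {0xb0,0xcc,0x1f,0x28,0x52,0x75,0xb0}
query mem[0x13]=0x75, mem[0x0b]=0xb0, mem[0x14]=0xb0, mem[0x10]=0x1f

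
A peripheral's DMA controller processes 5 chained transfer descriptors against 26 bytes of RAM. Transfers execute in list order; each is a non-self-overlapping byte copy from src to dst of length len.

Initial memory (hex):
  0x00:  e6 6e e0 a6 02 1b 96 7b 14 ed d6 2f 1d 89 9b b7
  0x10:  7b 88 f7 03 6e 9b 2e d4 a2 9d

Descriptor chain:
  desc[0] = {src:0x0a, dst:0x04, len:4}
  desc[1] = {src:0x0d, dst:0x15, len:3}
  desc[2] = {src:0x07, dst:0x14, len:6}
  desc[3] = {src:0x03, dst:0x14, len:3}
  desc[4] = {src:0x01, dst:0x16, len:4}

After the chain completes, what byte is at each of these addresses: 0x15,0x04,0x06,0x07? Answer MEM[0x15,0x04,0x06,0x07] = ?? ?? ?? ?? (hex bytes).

D0: mem[0x04..0x07] <- [d6 2f 1d 89]
D1: mem[0x15..0x17] <- [89 9b b7]
D2: mem[0x14..0x19] <- [89 14 ed d6 2f 1d]
D3: mem[0x14..0x16] <- [a6 d6 2f]
D4: mem[0x16..0x19] <- [6e e0 a6 d6]
query mem[0x15]=0xd6, mem[0x04]=0xd6, mem[0x06]=0x1d, mem[0x07]=0x89

MEM[0x15,0x04,0x06,0x07] = d6 d6 1d 89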